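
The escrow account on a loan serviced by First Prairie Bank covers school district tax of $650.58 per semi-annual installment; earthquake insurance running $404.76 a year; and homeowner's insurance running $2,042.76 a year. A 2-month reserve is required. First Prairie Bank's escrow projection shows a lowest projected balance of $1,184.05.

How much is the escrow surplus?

$559.27

School district tax: $650.58 × 2 = $1,301.16 annually
Earthquake insurance: $404.76 annually
Homeowner's insurance: $2,042.76 annually
Yearly total = $1,301.16 + $404.76 + $2,042.76 = $3,748.68
Monthly = $3,748.68 / 12 = $312.39
Required reserve = 2 × $312.39 = $624.78
Surplus = $1,184.05 − $624.78 = $559.27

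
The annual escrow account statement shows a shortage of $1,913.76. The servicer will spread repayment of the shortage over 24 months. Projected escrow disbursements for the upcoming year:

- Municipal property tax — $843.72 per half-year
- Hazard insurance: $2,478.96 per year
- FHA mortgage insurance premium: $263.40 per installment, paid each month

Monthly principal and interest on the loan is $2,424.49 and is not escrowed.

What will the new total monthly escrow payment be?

$690.34

Municipal property tax = $843.72 × 2 = $1,687.44 per year
Hazard insurance = $2,478.96 per year
FHA mortgage insurance premium = $263.40 × 12 = $3,160.80 per year
Annual escrow total = $7,327.20
Per month = $7,327.20 / 12 = $610.60
Shortage per month = $1,913.76 ÷ 24 = $79.74
Adjusted monthly = $610.60 + $79.74 = $690.34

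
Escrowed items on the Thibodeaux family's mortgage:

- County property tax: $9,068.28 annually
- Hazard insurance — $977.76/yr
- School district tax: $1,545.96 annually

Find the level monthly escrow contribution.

$966.00

County property tax: $9,068.28/yr
Hazard insurance: $977.76/yr
School district tax: $1,545.96/yr
Combined annual = $9,068.28 + $977.76 + $1,545.96 = $11,592.00
Per month = $11,592.00 / 12 = $966.00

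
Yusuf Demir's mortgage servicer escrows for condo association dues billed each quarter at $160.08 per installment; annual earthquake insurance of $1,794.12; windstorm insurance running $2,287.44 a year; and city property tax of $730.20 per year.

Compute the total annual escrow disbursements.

Condo association dues = $160.08 × 4 = $640.32 annually
Earthquake insurance = $1,794.12 annually
Windstorm insurance = $2,287.44 annually
City property tax = $730.20 annually
Total per year = $640.32 + $1,794.12 + $2,287.44 + $730.20 = $5,452.08

$5,452.08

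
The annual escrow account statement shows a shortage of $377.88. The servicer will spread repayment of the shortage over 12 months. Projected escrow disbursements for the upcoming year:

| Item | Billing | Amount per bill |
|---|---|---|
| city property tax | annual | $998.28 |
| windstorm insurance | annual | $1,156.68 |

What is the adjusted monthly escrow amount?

City property tax: $998.28 annually
Windstorm insurance: $1,156.68 annually
Annual escrow total = $2,154.96
Per month = $2,154.96 / 12 = $179.58
Shortage per month = $377.88 ÷ 12 = $31.49
New monthly escrow = $179.58 + $31.49 = $211.07

$211.07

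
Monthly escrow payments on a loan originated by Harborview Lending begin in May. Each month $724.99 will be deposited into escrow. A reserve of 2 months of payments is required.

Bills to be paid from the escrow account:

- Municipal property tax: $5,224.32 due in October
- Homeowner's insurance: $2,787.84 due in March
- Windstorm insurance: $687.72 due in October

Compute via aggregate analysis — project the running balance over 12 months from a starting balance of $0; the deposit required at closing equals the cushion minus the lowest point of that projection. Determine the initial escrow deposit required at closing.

Cushion = 2 × $724.99 = $1,449.98
Trial balance (start $0, +$724.99 each month, − disbursements):
  May: +$724.99 → $724.99
  Jun: +$724.99 → $1,449.98
  Jul: +$724.99 → $2,174.97
  Aug: +$724.99 → $2,899.96
  Sep: +$724.99 → $3,624.95
  Oct: +$724.99 − $5,912.04 → -$1,562.10
  Nov: +$724.99 → -$837.11
  Dec: +$724.99 → -$112.12
  Jan: +$724.99 → $612.87
  Feb: +$724.99 → $1,337.86
  Mar: +$724.99 − $2,787.84 → -$724.99
  Apr: +$724.99 → $0.00
Lowest trial balance = -$1,562.10 (Oct)
Initial deposit = cushion − low point = $1,449.98 − (-$1,562.10) = $3,012.08

$3,012.08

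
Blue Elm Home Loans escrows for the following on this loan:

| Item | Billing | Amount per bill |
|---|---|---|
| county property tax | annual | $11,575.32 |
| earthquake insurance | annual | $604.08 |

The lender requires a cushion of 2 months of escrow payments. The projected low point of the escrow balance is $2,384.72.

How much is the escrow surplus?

County property tax: $11,575.32
Earthquake insurance: $604.08
Total annual escrow = $11,575.32 + $604.08 = $12,179.40
Monthly = $12,179.40 / 12 = $1,014.95
Required cushion = 2 × $1,014.95 = $2,029.90
Surplus = $2,384.72 − $2,029.90 = $354.82

$354.82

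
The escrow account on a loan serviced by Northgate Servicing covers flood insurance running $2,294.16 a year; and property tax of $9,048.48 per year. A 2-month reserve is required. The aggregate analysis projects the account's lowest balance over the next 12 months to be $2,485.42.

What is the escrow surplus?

$594.98

Flood insurance = $2,294.16 annually
Property tax = $9,048.48 annually
Annual escrow total = $2,294.16 + $9,048.48 = $11,342.64
Monthly = $11,342.64 ÷ 12 = $945.22
Required cushion = 2 × $945.22 = $1,890.44
Excess over cushion: $2,485.42 − $1,890.44 = $594.98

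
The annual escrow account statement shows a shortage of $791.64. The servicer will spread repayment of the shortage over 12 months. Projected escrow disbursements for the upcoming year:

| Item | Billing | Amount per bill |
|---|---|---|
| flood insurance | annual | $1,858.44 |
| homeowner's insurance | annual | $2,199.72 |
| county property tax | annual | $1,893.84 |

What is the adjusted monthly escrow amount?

$561.97

Flood insurance: $1,858.44
Homeowner's insurance: $2,199.72
County property tax: $1,893.84
Total annual escrow = $1,858.44 + $2,199.72 + $1,893.84 = $5,952.00
Base monthly escrow = $5,952.00 / 12 = $496.00
Shortage per month = $791.64 ÷ 12 = $65.97
Adjusted monthly = $496.00 + $65.97 = $561.97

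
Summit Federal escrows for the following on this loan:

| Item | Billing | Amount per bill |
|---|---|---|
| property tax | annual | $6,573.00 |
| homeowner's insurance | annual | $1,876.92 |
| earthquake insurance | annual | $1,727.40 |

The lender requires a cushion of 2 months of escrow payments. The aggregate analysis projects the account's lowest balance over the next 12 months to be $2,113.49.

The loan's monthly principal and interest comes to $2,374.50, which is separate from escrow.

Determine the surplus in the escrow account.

Property tax = $6,573.00 annually
Homeowner's insurance = $1,876.92 annually
Earthquake insurance = $1,727.40 annually
Yearly total = $6,573.00 + $1,876.92 + $1,727.40 = $10,177.32
Base monthly escrow = $10,177.32 / 12 = $848.11
Cushion = 2 × $848.11 = $1,696.22
Excess over cushion: $2,113.49 − $1,696.22 = $417.27

$417.27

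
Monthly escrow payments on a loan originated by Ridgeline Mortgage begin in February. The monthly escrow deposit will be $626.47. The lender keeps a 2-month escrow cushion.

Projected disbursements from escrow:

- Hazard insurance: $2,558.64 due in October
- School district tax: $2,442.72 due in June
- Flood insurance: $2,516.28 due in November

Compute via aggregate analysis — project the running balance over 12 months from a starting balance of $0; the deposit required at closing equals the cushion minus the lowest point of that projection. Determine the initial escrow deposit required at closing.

$2,505.88

Cushion = 2 × $626.47 = $1,252.94
Trial balance (start $0, +$626.47 each month, − disbursements):
  Feb: +$626.47 → $626.47
  Mar: +$626.47 → $1,252.94
  Apr: +$626.47 → $1,879.41
  May: +$626.47 → $2,505.88
  Jun: +$626.47 − $2,442.72 → $689.63
  Jul: +$626.47 → $1,316.10
  Aug: +$626.47 → $1,942.57
  Sep: +$626.47 → $2,569.04
  Oct: +$626.47 − $2,558.64 → $636.87
  Nov: +$626.47 − $2,516.28 → -$1,252.94
  Dec: +$626.47 → -$626.47
  Jan: +$626.47 → $0.00
Lowest trial balance = -$1,252.94 (Nov)
Initial deposit = cushion − low point = $1,252.94 − (-$1,252.94) = $2,505.88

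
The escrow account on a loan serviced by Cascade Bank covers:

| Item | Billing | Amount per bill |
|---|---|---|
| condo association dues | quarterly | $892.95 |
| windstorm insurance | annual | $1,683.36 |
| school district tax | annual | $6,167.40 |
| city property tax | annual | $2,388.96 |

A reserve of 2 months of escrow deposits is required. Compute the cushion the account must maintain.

$2,301.92

Condo association dues = $892.95 × 4 = $3,571.80 annually
Windstorm insurance = $1,683.36 annually
School district tax = $6,167.40 annually
City property tax = $2,388.96 annually
Combined annual = $3,571.80 + $1,683.36 + $6,167.40 + $2,388.96 = $13,811.52
Base monthly escrow = $13,811.52 / 12 = $1,150.96
Cushion = 2 × $1,150.96 = $2,301.92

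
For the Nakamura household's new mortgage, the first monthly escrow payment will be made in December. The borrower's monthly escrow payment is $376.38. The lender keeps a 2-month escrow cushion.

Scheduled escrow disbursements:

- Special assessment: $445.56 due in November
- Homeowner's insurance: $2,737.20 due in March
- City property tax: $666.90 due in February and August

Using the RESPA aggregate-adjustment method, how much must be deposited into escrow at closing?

Cushion = 2 × $376.38 = $752.76
Trial balance (start $0, +$376.38 each month, − disbursements):
  Dec: +$376.38 → $376.38
  Jan: +$376.38 → $752.76
  Feb: +$376.38 − $666.90 → $462.24
  Mar: +$376.38 − $2,737.20 → -$1,898.58
  Apr: +$376.38 → -$1,522.20
  May: +$376.38 → -$1,145.82
  Jun: +$376.38 → -$769.44
  Jul: +$376.38 → -$393.06
  Aug: +$376.38 − $666.90 → -$683.58
  Sep: +$376.38 → -$307.20
  Oct: +$376.38 → $69.18
  Nov: +$376.38 − $445.56 → $0.00
Lowest trial balance = -$1,898.58 (Mar)
Initial deposit = cushion − low point = $752.76 − (-$1,898.58) = $2,651.34

$2,651.34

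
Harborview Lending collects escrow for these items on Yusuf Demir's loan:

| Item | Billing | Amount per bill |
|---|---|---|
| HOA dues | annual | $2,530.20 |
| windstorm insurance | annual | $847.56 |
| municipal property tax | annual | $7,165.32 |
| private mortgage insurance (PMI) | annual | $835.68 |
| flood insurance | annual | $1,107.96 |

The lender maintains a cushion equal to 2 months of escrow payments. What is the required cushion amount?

HOA dues — $2,530.20/yr
Windstorm insurance — $847.56/yr
Municipal property tax — $7,165.32/yr
Private mortgage insurance (PMI) — $835.68/yr
Flood insurance — $1,107.96/yr
Total per year = $2,530.20 + $847.56 + $7,165.32 + $835.68 + $1,107.96 = $12,486.72
Monthly = $12,486.72 ÷ 12 = $1,040.56
Reserve = 2 × $1,040.56 = $2,081.12

$2,081.12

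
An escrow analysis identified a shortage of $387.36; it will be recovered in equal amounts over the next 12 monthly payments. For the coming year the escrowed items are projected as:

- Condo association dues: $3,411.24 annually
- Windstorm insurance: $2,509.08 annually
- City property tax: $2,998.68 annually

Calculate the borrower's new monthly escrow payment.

Condo association dues — $3,411.24
Windstorm insurance — $2,509.08
City property tax — $2,998.68
Yearly total = $3,411.24 + $2,509.08 + $2,998.68 = $8,919.00
Per month = $8,919.00 ÷ 12 = $743.25
Shortage spread = $387.36 ÷ 12 = $32.28/mo
New monthly escrow = $743.25 + $32.28 = $775.53

$775.53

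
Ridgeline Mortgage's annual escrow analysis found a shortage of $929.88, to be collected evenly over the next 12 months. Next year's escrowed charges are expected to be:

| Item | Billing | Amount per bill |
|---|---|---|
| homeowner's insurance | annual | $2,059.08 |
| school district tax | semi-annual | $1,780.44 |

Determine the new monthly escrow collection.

Homeowner's insurance — $2,059.08/yr
School district tax — $1,780.44 × 2 = $3,560.88/yr
Total annual escrow = $5,619.96
Monthly = $5,619.96 ÷ 12 = $468.33
Monthly shortage recovery: $929.88 ÷ 12 = $77.49
Adjusted monthly = $468.33 + $77.49 = $545.82

$545.82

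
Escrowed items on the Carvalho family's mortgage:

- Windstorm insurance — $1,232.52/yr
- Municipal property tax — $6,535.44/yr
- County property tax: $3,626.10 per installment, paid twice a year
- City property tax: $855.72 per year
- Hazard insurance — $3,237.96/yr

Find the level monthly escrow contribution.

Windstorm insurance: $1,232.52 per year
Municipal property tax: $6,535.44 per year
County property tax: $3,626.10 × 2 = $7,252.20 per year
City property tax: $855.72 per year
Hazard insurance: $3,237.96 per year
Total per year = $1,232.52 + $6,535.44 + $7,252.20 + $855.72 + $3,237.96 = $19,113.84
Base monthly escrow = $19,113.84 ÷ 12 = $1,592.82

$1,592.82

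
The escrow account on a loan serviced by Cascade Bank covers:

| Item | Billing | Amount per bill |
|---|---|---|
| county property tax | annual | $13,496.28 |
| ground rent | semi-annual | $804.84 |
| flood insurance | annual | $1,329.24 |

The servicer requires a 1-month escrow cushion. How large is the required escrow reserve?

$1,369.60

County property tax — $13,496.28 annually
Ground rent — $804.84 × 2 = $1,609.68 annually
Flood insurance — $1,329.24 annually
Annual escrow total = $16,435.20
Base monthly escrow = $16,435.20 ÷ 12 = $1,369.60
Reserve = 1 × $1,369.60 = $1,369.60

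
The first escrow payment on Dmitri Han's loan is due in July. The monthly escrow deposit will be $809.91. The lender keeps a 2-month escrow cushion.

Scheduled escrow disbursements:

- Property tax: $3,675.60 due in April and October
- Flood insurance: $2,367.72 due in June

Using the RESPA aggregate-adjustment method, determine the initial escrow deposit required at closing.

Cushion = 2 × $809.91 = $1,619.82
Trial balance (start $0, +$809.91 each month, − disbursements):
  Jul: +$809.91 → $809.91
  Aug: +$809.91 → $1,619.82
  Sep: +$809.91 → $2,429.73
  Oct: +$809.91 − $3,675.60 → -$435.96
  Nov: +$809.91 → $373.95
  Dec: +$809.91 → $1,183.86
  Jan: +$809.91 → $1,993.77
  Feb: +$809.91 → $2,803.68
  Mar: +$809.91 → $3,613.59
  Apr: +$809.91 − $3,675.60 → $747.90
  May: +$809.91 → $1,557.81
  Jun: +$809.91 − $2,367.72 → $0.00
Lowest trial balance = -$435.96 (Oct)
Initial deposit = cushion − low point = $1,619.82 − (-$435.96) = $2,055.78

$2,055.78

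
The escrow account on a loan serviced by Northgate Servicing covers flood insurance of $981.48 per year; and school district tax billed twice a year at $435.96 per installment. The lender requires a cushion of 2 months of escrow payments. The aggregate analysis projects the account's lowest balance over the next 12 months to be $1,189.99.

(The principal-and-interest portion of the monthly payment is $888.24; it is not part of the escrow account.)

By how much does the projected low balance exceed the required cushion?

Flood insurance = $981.48/yr
School district tax = $435.96 × 2 = $871.92/yr
Annual escrow total = $1,853.40
Per month = $1,853.40 ÷ 12 = $154.45
Required reserve = 2 × $154.45 = $308.90
Surplus = $1,189.99 − $308.90 = $881.09

$881.09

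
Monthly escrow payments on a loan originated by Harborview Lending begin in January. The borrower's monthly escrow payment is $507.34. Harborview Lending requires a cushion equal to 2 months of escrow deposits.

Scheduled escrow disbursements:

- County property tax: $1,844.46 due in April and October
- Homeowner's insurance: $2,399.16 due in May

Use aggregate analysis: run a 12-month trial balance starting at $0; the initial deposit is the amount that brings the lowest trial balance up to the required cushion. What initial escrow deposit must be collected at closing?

$2,721.60

Cushion = 2 × $507.34 = $1,014.68
Trial balance (start $0, +$507.34 each month, − disbursements):
  Jan: +$507.34 → $507.34
  Feb: +$507.34 → $1,014.68
  Mar: +$507.34 → $1,522.02
  Apr: +$507.34 − $1,844.46 → $184.90
  May: +$507.34 − $2,399.16 → -$1,706.92
  Jun: +$507.34 → -$1,199.58
  Jul: +$507.34 → -$692.24
  Aug: +$507.34 → -$184.90
  Sep: +$507.34 → $322.44
  Oct: +$507.34 − $1,844.46 → -$1,014.68
  Nov: +$507.34 → -$507.34
  Dec: +$507.34 → $0.00
Lowest trial balance = -$1,706.92 (May)
Initial deposit = cushion − low point = $1,014.68 − (-$1,706.92) = $2,721.60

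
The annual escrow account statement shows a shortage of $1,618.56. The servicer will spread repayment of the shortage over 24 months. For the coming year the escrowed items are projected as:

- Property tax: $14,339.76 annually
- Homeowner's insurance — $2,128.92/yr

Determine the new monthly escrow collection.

Property tax: $14,339.76 per year
Homeowner's insurance: $2,128.92 per year
Yearly total = $16,468.68
Per month = $16,468.68 ÷ 12 = $1,372.39
Shortage per month = $1,618.56 / 24 = $67.44
Adjusted monthly = $1,372.39 + $67.44 = $1,439.83

$1,439.83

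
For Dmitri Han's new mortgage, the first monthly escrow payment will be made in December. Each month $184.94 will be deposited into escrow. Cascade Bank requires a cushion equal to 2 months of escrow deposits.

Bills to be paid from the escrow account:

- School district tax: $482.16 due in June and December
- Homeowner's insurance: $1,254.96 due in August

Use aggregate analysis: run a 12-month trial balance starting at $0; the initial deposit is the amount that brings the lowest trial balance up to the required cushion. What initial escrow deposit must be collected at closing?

$924.70

Cushion = 2 × $184.94 = $369.88
Trial balance (start $0, +$184.94 each month, − disbursements):
  Dec: +$184.94 − $482.16 → -$297.22
  Jan: +$184.94 → -$112.28
  Feb: +$184.94 → $72.66
  Mar: +$184.94 → $257.60
  Apr: +$184.94 → $442.54
  May: +$184.94 → $627.48
  Jun: +$184.94 − $482.16 → $330.26
  Jul: +$184.94 → $515.20
  Aug: +$184.94 − $1,254.96 → -$554.82
  Sep: +$184.94 → -$369.88
  Oct: +$184.94 → -$184.94
  Nov: +$184.94 → $0.00
Lowest trial balance = -$554.82 (Aug)
Initial deposit = cushion − low point = $369.88 − (-$554.82) = $924.70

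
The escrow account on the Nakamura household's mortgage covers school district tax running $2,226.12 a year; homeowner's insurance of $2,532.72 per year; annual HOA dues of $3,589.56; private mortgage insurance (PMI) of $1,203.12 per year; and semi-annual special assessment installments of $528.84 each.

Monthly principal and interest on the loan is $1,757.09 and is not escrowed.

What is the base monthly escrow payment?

School district tax: $2,226.12 annually
Homeowner's insurance: $2,532.72 annually
HOA dues: $3,589.56 annually
Private mortgage insurance (PMI): $1,203.12 annually
Special assessment: $528.84 × 2 = $1,057.68 annually
Total per year = $2,226.12 + $2,532.72 + $3,589.56 + $1,203.12 + $1,057.68 = $10,609.20
Monthly = $10,609.20 ÷ 12 = $884.10

$884.10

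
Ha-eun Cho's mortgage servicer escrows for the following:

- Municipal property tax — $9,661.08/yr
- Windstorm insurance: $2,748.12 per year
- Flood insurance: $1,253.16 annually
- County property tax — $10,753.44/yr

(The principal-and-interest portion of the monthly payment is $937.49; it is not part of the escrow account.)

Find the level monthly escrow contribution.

Municipal property tax = $9,661.08/yr
Windstorm insurance = $2,748.12/yr
Flood insurance = $1,253.16/yr
County property tax = $10,753.44/yr
Total annual escrow = $9,661.08 + $2,748.12 + $1,253.16 + $10,753.44 = $24,415.80
Monthly escrow = $24,415.80 ÷ 12 = $2,034.65

$2,034.65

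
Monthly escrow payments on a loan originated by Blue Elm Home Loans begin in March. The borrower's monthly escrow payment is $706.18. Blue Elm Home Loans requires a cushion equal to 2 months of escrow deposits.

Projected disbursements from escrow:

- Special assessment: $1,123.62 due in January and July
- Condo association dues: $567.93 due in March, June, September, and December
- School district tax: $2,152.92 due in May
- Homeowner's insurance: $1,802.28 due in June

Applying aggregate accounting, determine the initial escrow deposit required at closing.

$4,096.14

Cushion = 2 × $706.18 = $1,412.36
Trial balance (start $0, +$706.18 each month, − disbursements):
  Mar: +$706.18 − $567.93 → $138.25
  Apr: +$706.18 → $844.43
  May: +$706.18 − $2,152.92 → -$602.31
  Jun: +$706.18 − $2,370.21 → -$2,266.34
  Jul: +$706.18 − $1,123.62 → -$2,683.78
  Aug: +$706.18 → -$1,977.60
  Sep: +$706.18 − $567.93 → -$1,839.35
  Oct: +$706.18 → -$1,133.17
  Nov: +$706.18 → -$426.99
  Dec: +$706.18 − $567.93 → -$288.74
  Jan: +$706.18 − $1,123.62 → -$706.18
  Feb: +$706.18 → $0.00
Lowest trial balance = -$2,683.78 (Jul)
Initial deposit = cushion − low point = $1,412.36 − (-$2,683.78) = $4,096.14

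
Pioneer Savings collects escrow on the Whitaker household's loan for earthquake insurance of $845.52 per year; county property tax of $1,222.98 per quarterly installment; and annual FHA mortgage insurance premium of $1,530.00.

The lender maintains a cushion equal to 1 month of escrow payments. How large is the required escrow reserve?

$605.62

Earthquake insurance — $845.52
County property tax — $1,222.98 × 4 = $4,891.92
FHA mortgage insurance premium — $1,530.00
Combined annual = $845.52 + $4,891.92 + $1,530.00 = $7,267.44
Monthly = $7,267.44 ÷ 12 = $605.62
Required cushion = 1 × $605.62 = $605.62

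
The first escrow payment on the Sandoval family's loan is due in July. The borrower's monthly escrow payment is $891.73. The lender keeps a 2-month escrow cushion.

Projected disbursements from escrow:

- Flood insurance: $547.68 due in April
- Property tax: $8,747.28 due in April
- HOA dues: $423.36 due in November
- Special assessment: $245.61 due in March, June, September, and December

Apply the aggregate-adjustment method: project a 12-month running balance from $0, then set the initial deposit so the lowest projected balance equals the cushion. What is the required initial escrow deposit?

$3,321.31

Cushion = 2 × $891.73 = $1,783.46
Trial balance (start $0, +$891.73 each month, − disbursements):
  Jul: +$891.73 → $891.73
  Aug: +$891.73 → $1,783.46
  Sep: +$891.73 − $245.61 → $2,429.58
  Oct: +$891.73 → $3,321.31
  Nov: +$891.73 − $423.36 → $3,789.68
  Dec: +$891.73 − $245.61 → $4,435.80
  Jan: +$891.73 → $5,327.53
  Feb: +$891.73 → $6,219.26
  Mar: +$891.73 − $245.61 → $6,865.38
  Apr: +$891.73 − $9,294.96 → -$1,537.85
  May: +$891.73 → -$646.12
  Jun: +$891.73 − $245.61 → $0.00
Lowest trial balance = -$1,537.85 (Apr)
Initial deposit = cushion − low point = $1,783.46 − (-$1,537.85) = $3,321.31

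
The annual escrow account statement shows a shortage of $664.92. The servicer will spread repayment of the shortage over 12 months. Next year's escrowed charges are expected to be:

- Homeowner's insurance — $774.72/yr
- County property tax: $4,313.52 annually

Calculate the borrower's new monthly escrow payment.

$479.43

Homeowner's insurance = $774.72
County property tax = $4,313.52
Total per year = $774.72 + $4,313.52 = $5,088.24
Per month = $5,088.24 / 12 = $424.02
Shortage per month = $664.92 ÷ 12 = $55.41
New monthly escrow = $424.02 + $55.41 = $479.43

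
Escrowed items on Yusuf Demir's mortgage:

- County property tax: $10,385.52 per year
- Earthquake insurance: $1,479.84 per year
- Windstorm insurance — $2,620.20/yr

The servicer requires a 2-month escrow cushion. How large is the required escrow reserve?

County property tax = $10,385.52 per year
Earthquake insurance = $1,479.84 per year
Windstorm insurance = $2,620.20 per year
Yearly total = $14,485.56
Base monthly escrow = $14,485.56 ÷ 12 = $1,207.13
Cushion = 2 × $1,207.13 = $2,414.26

$2,414.26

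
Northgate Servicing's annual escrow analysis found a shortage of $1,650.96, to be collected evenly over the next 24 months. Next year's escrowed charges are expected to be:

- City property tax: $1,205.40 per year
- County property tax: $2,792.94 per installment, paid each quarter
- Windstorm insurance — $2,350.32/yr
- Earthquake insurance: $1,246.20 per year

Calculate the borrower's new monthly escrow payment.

$1,399.93

City property tax: $1,205.40 per year
County property tax: $2,792.94 × 4 = $11,171.76 per year
Windstorm insurance: $2,350.32 per year
Earthquake insurance: $1,246.20 per year
Combined annual = $15,973.68
Base monthly escrow = $15,973.68 ÷ 12 = $1,331.14
Monthly shortage recovery: $1,650.96 ÷ 24 = $68.79
Adjusted monthly = $1,331.14 + $68.79 = $1,399.93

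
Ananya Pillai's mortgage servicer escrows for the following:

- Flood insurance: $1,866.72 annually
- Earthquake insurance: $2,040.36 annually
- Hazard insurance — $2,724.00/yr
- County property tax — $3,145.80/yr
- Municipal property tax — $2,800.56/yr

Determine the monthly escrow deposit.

$1,048.12

Flood insurance — $1,866.72/yr
Earthquake insurance — $2,040.36/yr
Hazard insurance — $2,724.00/yr
County property tax — $3,145.80/yr
Municipal property tax — $2,800.56/yr
Yearly total = $12,577.44
Base monthly escrow = $12,577.44 ÷ 12 = $1,048.12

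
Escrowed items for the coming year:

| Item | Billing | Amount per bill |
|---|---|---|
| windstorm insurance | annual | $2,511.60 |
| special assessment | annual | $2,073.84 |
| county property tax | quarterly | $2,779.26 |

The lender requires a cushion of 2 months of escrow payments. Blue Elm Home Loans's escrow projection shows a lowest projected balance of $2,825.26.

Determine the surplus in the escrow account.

Windstorm insurance — $2,511.60
Special assessment — $2,073.84
County property tax — $2,779.26 × 4 = $11,117.04
Annual escrow total = $2,511.60 + $2,073.84 + $11,117.04 = $15,702.48
Base monthly escrow = $15,702.48 ÷ 12 = $1,308.54
Required cushion = 2 × $1,308.54 = $2,617.08
Excess over cushion: $2,825.26 − $2,617.08 = $208.18

$208.18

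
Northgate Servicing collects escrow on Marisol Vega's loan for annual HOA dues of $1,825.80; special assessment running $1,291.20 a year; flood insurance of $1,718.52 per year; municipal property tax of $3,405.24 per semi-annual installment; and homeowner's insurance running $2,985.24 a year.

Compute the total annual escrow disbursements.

HOA dues — $1,825.80
Special assessment — $1,291.20
Flood insurance — $1,718.52
Municipal property tax — $3,405.24 × 2 = $6,810.48
Homeowner's insurance — $2,985.24
Combined annual = $1,825.80 + $1,291.20 + $1,718.52 + $6,810.48 + $2,985.24 = $14,631.24

$14,631.24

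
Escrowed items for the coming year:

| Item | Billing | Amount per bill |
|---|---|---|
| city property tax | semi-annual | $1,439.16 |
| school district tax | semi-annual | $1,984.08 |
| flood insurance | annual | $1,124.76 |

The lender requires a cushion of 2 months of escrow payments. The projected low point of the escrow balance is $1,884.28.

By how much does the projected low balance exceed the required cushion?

City property tax — $1,439.16 × 2 = $2,878.32/yr
School district tax — $1,984.08 × 2 = $3,968.16/yr
Flood insurance — $1,124.76/yr
Total per year = $2,878.32 + $3,968.16 + $1,124.76 = $7,971.24
Monthly = $7,971.24 ÷ 12 = $664.27
Required cushion = 2 × $664.27 = $1,328.54
Surplus = $1,884.28 − $1,328.54 = $555.74

$555.74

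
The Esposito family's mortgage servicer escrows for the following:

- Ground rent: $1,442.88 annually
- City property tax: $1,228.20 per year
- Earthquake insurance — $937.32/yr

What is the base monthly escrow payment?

Ground rent: $1,442.88 annually
City property tax: $1,228.20 annually
Earthquake insurance: $937.32 annually
Total annual escrow = $1,442.88 + $1,228.20 + $937.32 = $3,608.40
Base monthly escrow = $3,608.40 / 12 = $300.70

$300.70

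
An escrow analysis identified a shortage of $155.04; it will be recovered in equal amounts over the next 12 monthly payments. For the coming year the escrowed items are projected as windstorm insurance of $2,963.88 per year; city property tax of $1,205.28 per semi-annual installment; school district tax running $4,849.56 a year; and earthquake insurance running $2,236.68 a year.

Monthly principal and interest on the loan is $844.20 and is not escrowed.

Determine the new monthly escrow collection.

Windstorm insurance: $2,963.88 per year
City property tax: $1,205.28 × 2 = $2,410.56 per year
School district tax: $4,849.56 per year
Earthquake insurance: $2,236.68 per year
Annual escrow total = $12,460.68
Per month = $12,460.68 / 12 = $1,038.39
Monthly shortage recovery: $155.04 ÷ 12 = $12.92
New monthly escrow = $1,038.39 + $12.92 = $1,051.31

$1,051.31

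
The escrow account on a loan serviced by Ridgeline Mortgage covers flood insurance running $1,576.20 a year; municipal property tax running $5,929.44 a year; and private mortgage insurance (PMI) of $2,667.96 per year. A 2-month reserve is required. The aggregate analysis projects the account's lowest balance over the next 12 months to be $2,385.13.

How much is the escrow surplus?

$689.53

Flood insurance: $1,576.20/yr
Municipal property tax: $5,929.44/yr
Private mortgage insurance (PMI): $2,667.96/yr
Combined annual = $1,576.20 + $5,929.44 + $2,667.96 = $10,173.60
Monthly = $10,173.60 ÷ 12 = $847.80
Cushion = 2 × $847.80 = $1,695.60
Excess over cushion: $2,385.13 − $1,695.60 = $689.53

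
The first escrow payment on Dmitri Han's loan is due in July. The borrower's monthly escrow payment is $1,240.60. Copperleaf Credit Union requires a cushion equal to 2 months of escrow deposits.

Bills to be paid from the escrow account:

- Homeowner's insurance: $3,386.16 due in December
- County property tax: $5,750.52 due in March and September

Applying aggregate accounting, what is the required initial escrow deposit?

$6,203.00

Cushion = 2 × $1,240.60 = $2,481.20
Trial balance (start $0, +$1,240.60 each month, − disbursements):
  Jul: +$1,240.60 → $1,240.60
  Aug: +$1,240.60 → $2,481.20
  Sep: +$1,240.60 − $5,750.52 → -$2,028.72
  Oct: +$1,240.60 → -$788.12
  Nov: +$1,240.60 → $452.48
  Dec: +$1,240.60 − $3,386.16 → -$1,693.08
  Jan: +$1,240.60 → -$452.48
  Feb: +$1,240.60 → $788.12
  Mar: +$1,240.60 − $5,750.52 → -$3,721.80
  Apr: +$1,240.60 → -$2,481.20
  May: +$1,240.60 → -$1,240.60
  Jun: +$1,240.60 → $0.00
Lowest trial balance = -$3,721.80 (Mar)
Initial deposit = cushion − low point = $2,481.20 − (-$3,721.80) = $6,203.00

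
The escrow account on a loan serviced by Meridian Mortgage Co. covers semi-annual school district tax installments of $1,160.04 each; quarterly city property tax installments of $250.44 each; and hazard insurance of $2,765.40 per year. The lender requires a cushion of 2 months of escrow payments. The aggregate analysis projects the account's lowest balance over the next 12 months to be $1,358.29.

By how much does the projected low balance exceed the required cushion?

School district tax — $1,160.04 × 2 = $2,320.08/yr
City property tax — $250.44 × 4 = $1,001.76/yr
Hazard insurance — $2,765.40/yr
Combined annual = $6,087.24
Base monthly escrow = $6,087.24 / 12 = $507.27
Cushion = 2 × $507.27 = $1,014.54
Excess over cushion: $1,358.29 − $1,014.54 = $343.75

$343.75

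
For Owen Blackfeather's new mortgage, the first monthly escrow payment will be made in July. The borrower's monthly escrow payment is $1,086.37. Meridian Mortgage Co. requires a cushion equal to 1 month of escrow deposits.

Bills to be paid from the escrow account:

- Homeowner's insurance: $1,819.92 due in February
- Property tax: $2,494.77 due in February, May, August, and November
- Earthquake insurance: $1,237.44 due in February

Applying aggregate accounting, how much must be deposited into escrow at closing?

Cushion = 1 × $1,086.37 = $1,086.37
Trial balance (start $0, +$1,086.37 each month, − disbursements):
  Jul: +$1,086.37 → $1,086.37
  Aug: +$1,086.37 − $2,494.77 → -$322.03
  Sep: +$1,086.37 → $764.34
  Oct: +$1,086.37 → $1,850.71
  Nov: +$1,086.37 − $2,494.77 → $442.31
  Dec: +$1,086.37 → $1,528.68
  Jan: +$1,086.37 → $2,615.05
  Feb: +$1,086.37 − $5,552.13 → -$1,850.71
  Mar: +$1,086.37 → -$764.34
  Apr: +$1,086.37 → $322.03
  May: +$1,086.37 − $2,494.77 → -$1,086.37
  Jun: +$1,086.37 → $0.00
Lowest trial balance = -$1,850.71 (Feb)
Initial deposit = cushion − low point = $1,086.37 − (-$1,850.71) = $2,937.08

$2,937.08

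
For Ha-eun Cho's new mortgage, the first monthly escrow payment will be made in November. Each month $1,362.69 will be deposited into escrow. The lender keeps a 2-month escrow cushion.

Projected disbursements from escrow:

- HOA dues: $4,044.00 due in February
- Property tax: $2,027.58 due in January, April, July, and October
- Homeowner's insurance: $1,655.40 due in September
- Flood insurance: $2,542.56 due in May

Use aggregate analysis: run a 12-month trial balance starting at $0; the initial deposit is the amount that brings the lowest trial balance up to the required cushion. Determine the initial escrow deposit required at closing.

Cushion = 2 × $1,362.69 = $2,725.38
Trial balance (start $0, +$1,362.69 each month, − disbursements):
  Nov: +$1,362.69 → $1,362.69
  Dec: +$1,362.69 → $2,725.38
  Jan: +$1,362.69 − $2,027.58 → $2,060.49
  Feb: +$1,362.69 − $4,044.00 → -$620.82
  Mar: +$1,362.69 → $741.87
  Apr: +$1,362.69 − $2,027.58 → $76.98
  May: +$1,362.69 − $2,542.56 → -$1,102.89
  Jun: +$1,362.69 → $259.80
  Jul: +$1,362.69 − $2,027.58 → -$405.09
  Aug: +$1,362.69 → $957.60
  Sep: +$1,362.69 − $1,655.40 → $664.89
  Oct: +$1,362.69 − $2,027.58 → $0.00
Lowest trial balance = -$1,102.89 (May)
Initial deposit = cushion − low point = $2,725.38 − (-$1,102.89) = $3,828.27

$3,828.27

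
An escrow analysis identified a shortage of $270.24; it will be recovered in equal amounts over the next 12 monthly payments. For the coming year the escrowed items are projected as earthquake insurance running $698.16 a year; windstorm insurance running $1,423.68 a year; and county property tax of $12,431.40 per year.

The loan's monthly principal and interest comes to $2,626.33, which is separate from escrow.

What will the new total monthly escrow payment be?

$1,235.29

Earthquake insurance = $698.16
Windstorm insurance = $1,423.68
County property tax = $12,431.40
Annual escrow total = $698.16 + $1,423.68 + $12,431.40 = $14,553.24
Monthly escrow = $14,553.24 ÷ 12 = $1,212.77
Shortage spread = $270.24 ÷ 12 = $22.52/mo
Adjusted monthly = $1,212.77 + $22.52 = $1,235.29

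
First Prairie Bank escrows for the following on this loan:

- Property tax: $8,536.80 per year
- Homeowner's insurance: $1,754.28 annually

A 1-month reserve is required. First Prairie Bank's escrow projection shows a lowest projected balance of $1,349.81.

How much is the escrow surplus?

$492.22

Property tax = $8,536.80
Homeowner's insurance = $1,754.28
Combined annual = $8,536.80 + $1,754.28 = $10,291.08
Per month = $10,291.08 ÷ 12 = $857.59
Required cushion = 1 × $857.59 = $857.59
Surplus = $1,349.81 − $857.59 = $492.22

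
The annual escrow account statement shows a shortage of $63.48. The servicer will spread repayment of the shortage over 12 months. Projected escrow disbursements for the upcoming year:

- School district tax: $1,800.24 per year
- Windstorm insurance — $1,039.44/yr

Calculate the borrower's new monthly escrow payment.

$241.93

School district tax — $1,800.24/yr
Windstorm insurance — $1,039.44/yr
Yearly total = $2,839.68
Monthly escrow = $2,839.68 / 12 = $236.64
Shortage spread = $63.48 ÷ 12 = $5.29/mo
New monthly escrow = $236.64 + $5.29 = $241.93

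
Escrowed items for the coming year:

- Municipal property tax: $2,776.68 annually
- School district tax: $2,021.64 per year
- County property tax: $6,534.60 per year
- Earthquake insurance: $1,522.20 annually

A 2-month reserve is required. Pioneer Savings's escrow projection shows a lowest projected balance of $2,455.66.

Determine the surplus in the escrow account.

$313.14

Municipal property tax = $2,776.68/yr
School district tax = $2,021.64/yr
County property tax = $6,534.60/yr
Earthquake insurance = $1,522.20/yr
Total per year = $2,776.68 + $2,021.64 + $6,534.60 + $1,522.20 = $12,855.12
Base monthly escrow = $12,855.12 / 12 = $1,071.26
Cushion = 2 × $1,071.26 = $2,142.52
Surplus = $2,455.66 − $2,142.52 = $313.14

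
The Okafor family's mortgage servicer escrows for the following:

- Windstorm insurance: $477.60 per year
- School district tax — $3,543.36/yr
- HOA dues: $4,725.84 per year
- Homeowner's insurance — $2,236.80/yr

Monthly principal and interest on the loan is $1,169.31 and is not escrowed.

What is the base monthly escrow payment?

$915.30

Windstorm insurance = $477.60 per year
School district tax = $3,543.36 per year
HOA dues = $4,725.84 per year
Homeowner's insurance = $2,236.80 per year
Total per year = $477.60 + $3,543.36 + $4,725.84 + $2,236.80 = $10,983.60
Per month = $10,983.60 ÷ 12 = $915.30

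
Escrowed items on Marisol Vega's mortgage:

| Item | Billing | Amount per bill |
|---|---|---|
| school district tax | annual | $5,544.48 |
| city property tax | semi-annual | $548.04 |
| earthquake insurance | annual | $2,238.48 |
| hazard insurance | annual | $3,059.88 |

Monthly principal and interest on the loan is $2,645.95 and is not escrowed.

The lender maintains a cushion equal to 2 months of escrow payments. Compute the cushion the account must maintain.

School district tax = $5,544.48
City property tax = $548.04 × 2 = $1,096.08
Earthquake insurance = $2,238.48
Hazard insurance = $3,059.88
Total annual escrow = $11,938.92
Monthly escrow = $11,938.92 ÷ 12 = $994.91
Reserve = 2 × $994.91 = $1,989.82

$1,989.82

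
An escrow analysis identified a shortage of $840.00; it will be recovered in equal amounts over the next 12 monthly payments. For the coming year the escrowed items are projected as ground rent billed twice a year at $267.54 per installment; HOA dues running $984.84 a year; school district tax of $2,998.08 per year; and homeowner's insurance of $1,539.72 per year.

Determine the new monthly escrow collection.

Ground rent: $267.54 × 2 = $535.08 per year
HOA dues: $984.84 per year
School district tax: $2,998.08 per year
Homeowner's insurance: $1,539.72 per year
Yearly total = $6,057.72
Monthly escrow = $6,057.72 / 12 = $504.81
Shortage per month = $840.00 / 12 = $70.00
New monthly escrow = $504.81 + $70.00 = $574.81

$574.81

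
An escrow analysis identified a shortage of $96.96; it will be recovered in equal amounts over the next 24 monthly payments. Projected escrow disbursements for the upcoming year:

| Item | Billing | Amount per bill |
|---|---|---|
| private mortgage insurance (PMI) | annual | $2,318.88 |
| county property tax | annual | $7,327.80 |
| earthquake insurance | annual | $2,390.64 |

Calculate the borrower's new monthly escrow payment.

$1,007.15

Private mortgage insurance (PMI): $2,318.88 annually
County property tax: $7,327.80 annually
Earthquake insurance: $2,390.64 annually
Total per year = $12,037.32
Monthly escrow = $12,037.32 / 12 = $1,003.11
Monthly shortage recovery: $96.96 / 24 = $4.04
New monthly escrow = $1,003.11 + $4.04 = $1,007.15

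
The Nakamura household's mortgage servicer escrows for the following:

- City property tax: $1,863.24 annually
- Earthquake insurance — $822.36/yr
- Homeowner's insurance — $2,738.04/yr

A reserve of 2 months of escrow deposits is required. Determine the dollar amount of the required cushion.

City property tax — $1,863.24 per year
Earthquake insurance — $822.36 per year
Homeowner's insurance — $2,738.04 per year
Annual escrow total = $1,863.24 + $822.36 + $2,738.04 = $5,423.64
Monthly escrow = $5,423.64 ÷ 12 = $451.97
Required cushion = 2 × $451.97 = $903.94

$903.94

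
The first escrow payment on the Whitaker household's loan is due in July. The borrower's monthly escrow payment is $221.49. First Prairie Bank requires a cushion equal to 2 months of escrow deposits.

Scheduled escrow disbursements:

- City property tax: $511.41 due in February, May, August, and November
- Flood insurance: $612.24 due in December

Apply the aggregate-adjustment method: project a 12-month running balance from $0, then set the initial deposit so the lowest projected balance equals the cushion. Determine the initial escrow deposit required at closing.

$817.53

Cushion = 2 × $221.49 = $442.98
Trial balance (start $0, +$221.49 each month, − disbursements):
  Jul: +$221.49 → $221.49
  Aug: +$221.49 − $511.41 → -$68.43
  Sep: +$221.49 → $153.06
  Oct: +$221.49 → $374.55
  Nov: +$221.49 − $511.41 → $84.63
  Dec: +$221.49 − $612.24 → -$306.12
  Jan: +$221.49 → -$84.63
  Feb: +$221.49 − $511.41 → -$374.55
  Mar: +$221.49 → -$153.06
  Apr: +$221.49 → $68.43
  May: +$221.49 − $511.41 → -$221.49
  Jun: +$221.49 → $0.00
Lowest trial balance = -$374.55 (Feb)
Initial deposit = cushion − low point = $442.98 − (-$374.55) = $817.53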